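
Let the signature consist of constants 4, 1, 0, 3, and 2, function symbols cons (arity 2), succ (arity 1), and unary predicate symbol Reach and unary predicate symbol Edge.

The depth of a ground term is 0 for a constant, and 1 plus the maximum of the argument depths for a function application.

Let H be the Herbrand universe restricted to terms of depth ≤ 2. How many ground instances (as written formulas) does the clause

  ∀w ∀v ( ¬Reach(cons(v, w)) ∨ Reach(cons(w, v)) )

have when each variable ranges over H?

1600225

Ground terms of depth ≤ 2:
  Let N_k = |{terms of depth ≤ k}|. Then N_0 = 5 and N_k = 5 + N_{k-1}^2 + N_{k-1} for k ≥ 1 (one summand per function symbol, arity giving the exponent).
  N_0 = 5
  N_1 = 5 + 5^2 + 5 = 35
  N_2 = 5 + 35^2 + 35 = 1265
So there are 1265 ground terms available for substitution.
The body mentions every one of the 2 quantified variables; since ground terms form a free algebra, no two substitutions collapse to the same formula.
Number of ground instances = 1265^2 = 1600225.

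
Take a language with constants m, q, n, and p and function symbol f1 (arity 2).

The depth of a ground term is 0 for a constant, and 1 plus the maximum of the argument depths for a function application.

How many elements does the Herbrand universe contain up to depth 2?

404

If N_k denotes the number of depth-≤k ground terms, the 4 constants give N_0 = 4, and each function symbol of arity r contributes N_{k-1}^r new terms at level k: N_k = 4 + N_{k-1}^2.
N_0 = 4
N_1 = 4 + 4^2 = 20
N_2 = 4 + 20^2 = 404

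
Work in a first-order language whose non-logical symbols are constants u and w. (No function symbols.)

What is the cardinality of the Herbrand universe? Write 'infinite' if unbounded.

2

There are no function symbols, so every ground term is one of the 2 constants.
The Herbrand universe is {u, w}, which is finite with 2 elements.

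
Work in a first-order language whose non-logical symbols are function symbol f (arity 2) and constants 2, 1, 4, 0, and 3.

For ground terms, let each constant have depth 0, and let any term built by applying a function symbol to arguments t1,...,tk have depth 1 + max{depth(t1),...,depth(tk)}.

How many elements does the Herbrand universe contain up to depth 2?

Count level by level. With function symbols f/2, the terms of depth ≤ k are the 5 constants together with each function applied to depth-≤(k−1) tuples, so N_k = 5 + N_{k-1}^2.
N_0 = 5
N_1 = 5 + 5^2 = 30
N_2 = 5 + 30^2 = 905

905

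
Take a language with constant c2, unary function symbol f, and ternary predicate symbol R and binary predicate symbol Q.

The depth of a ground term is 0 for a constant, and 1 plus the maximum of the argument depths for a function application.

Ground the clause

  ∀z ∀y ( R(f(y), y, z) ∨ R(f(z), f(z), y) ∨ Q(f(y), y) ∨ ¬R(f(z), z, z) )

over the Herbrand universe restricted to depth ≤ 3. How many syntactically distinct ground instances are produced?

Ground terms of depth ≤ 3:
  Let N_k count ground terms of depth at most k. Each non-constant term of depth ≤ k is some function symbol applied to depth-≤(k−1) arguments, giving N_k = 1 + N_{k-1}.
  N_0 = 1
  N_1 = 1 + 1 = 2
  N_2 = 1 + 2 = 3
  N_3 = 1 + 3 = 4
  Explicitly: c2, f(c2), f(f(c2)), f(f(f(c2))).
So there are 4 ground terms available for substitution.
The body mentions every one of the 2 quantified variables; since ground terms form a free algebra, no two substitutions collapse to the same formula.
Number of ground instances = 4^2 = 16.

16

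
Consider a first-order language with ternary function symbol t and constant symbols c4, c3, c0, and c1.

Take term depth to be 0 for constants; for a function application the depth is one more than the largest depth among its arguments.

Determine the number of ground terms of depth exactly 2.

Write N_k for the number of ground terms of depth ≤ k. A term of depth ≤ k is either a constant or a function symbol applied to arguments of depth ≤ k−1, so N_k = 4 + N_{k-1}^3.
N_0 = 4
N_1 = 4 + 4^3 = 68
N_2 = 4 + 68^3 = 314436
Terms of depth exactly 2: N_2 − N_1 = 314436 − 68 = 314368.

314368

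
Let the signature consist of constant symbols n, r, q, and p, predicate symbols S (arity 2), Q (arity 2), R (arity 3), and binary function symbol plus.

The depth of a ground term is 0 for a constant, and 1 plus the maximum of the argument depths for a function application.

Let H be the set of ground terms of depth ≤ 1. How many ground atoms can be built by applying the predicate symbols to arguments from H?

8800

First count ground terms of depth ≤ 1.
Let N_k count ground terms of depth at most k. Each non-constant term of depth ≤ k is some function symbol applied to depth-≤(k−1) arguments, giving N_k = 4 + N_{k-1}^2.
N_0 = 4
N_1 = 4 + 4^2 = 20
So |H| = 20.
For each predicate symbol, the number of ground atoms is |H| raised to its arity; summing:
  S: 20^2 = 400;  Q: 20^2 = 400;  R: 20^3 = 8000
Total ground atoms: 400 + 400 + 8000 = 8800.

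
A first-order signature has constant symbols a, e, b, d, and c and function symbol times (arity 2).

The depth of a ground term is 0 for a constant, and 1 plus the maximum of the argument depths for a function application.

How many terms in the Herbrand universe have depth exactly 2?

875

If N_k denotes the number of depth-≤k ground terms, the 5 constants give N_0 = 5, and each function symbol of arity r contributes N_{k-1}^r new terms at level k: N_k = 5 + N_{k-1}^2.
N_0 = 5
N_1 = 5 + 5^2 = 30
N_2 = 5 + 30^2 = 905
Terms of depth exactly 2: N_2 − N_1 = 905 − 30 = 875.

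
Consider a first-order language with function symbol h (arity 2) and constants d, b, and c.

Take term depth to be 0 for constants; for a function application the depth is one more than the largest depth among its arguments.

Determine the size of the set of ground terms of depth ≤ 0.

3

Let N_k = |{terms of depth ≤ k}|. Then N_0 = 3 and N_k = 3 + N_{k-1}^2 for k ≥ 1 (one summand per function symbol, arity giving the exponent).
N_0 = 3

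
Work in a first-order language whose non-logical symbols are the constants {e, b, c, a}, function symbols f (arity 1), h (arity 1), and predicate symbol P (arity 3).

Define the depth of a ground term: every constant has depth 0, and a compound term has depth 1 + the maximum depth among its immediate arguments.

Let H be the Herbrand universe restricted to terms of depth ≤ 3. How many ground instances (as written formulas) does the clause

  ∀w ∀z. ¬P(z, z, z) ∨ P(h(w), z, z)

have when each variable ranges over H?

Ground terms of depth ≤ 3:
  Let N_k = |{terms of depth ≤ k}|. Then N_0 = 4 and N_k = 4 + N_{k-1} + N_{k-1} for k ≥ 1 (one summand per function symbol, arity giving the exponent).
  N_0 = 4
  N_1 = 4 + 4 + 4 = 12
  N_2 = 4 + 12 + 12 = 28
  N_3 = 4 + 28 + 28 = 60
So there are 60 ground terms available for substitution.
There are 2 variables to instantiate (w, z), each occurring in at least one literal, so different choices give different ground instances.
Number of ground instances = 60^2 = 3600.

3600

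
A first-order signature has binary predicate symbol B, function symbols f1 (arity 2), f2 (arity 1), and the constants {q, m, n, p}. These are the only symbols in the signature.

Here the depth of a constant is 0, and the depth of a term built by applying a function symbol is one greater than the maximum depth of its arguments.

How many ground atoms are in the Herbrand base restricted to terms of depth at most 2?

364816

First count ground terms of depth ≤ 2.
If N_k denotes the number of depth-≤k ground terms, the 4 constants give N_0 = 4, and each function symbol of arity r contributes N_{k-1}^r new terms at level k: N_k = 4 + N_{k-1}^2 + N_{k-1}.
N_0 = 4
N_1 = 4 + 4^2 + 4 = 24
N_2 = 4 + 24^2 + 24 = 604
So |H| = 604.
For each predicate symbol, the number of ground atoms is |H| raised to its arity; summing:
  B: 604^2 = 364816
Total ground atoms: 364816.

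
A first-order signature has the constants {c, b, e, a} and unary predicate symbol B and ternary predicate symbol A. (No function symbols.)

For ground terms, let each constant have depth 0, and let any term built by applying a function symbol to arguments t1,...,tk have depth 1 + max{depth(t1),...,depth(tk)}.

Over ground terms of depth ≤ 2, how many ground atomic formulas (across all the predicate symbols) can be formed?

68

First count ground terms of depth ≤ 2.
With no function symbols every ground term is a constant, so there are exactly 4 ground terms at every depth bound.
N_0 = 4
N_1 = 4
N_2 = 4
Explicitly: c, b, e, a.
So |H| = 4.
Ground atoms are formed by filling each argument slot of a predicate with a term from H, so an r-ary predicate gives |H|^r atoms:
  B: 4;  A: 4^3 = 64
Total ground atoms: 4 + 64 = 68.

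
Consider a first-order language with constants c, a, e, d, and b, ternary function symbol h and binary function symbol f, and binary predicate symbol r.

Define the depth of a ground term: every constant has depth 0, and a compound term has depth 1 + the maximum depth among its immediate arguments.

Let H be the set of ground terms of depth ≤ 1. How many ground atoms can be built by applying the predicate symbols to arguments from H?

24025

First count ground terms of depth ≤ 1.
Let N_k count ground terms of depth at most k. Each non-constant term of depth ≤ k is some function symbol applied to depth-≤(k−1) arguments, giving N_k = 5 + N_{k-1}^3 + N_{k-1}^2.
N_0 = 5
N_1 = 5 + 5^3 + 5^2 = 155
So |H| = 155.
A ground atom is a predicate applied to a tuple of terms from H, so the count is the sum over predicates of |H|^arity:
  r: 155^2 = 24025
Total ground atoms: 24025.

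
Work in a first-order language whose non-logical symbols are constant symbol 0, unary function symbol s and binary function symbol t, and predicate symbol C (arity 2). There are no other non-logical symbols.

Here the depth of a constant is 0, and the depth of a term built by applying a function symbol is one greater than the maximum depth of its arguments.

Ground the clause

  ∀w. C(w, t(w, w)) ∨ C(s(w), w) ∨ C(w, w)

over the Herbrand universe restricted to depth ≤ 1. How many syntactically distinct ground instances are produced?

3

Ground terms of depth ≤ 1:
  Count level by level. With function symbols s/1, t/2, the terms of depth ≤ k are the 1 constant together with each function applied to depth-≤(k−1) tuples, so N_k = 1 + N_{k-1} + N_{k-1}^2.
  N_0 = 1
  N_1 = 1 + 1 + 1^2 = 3
  Explicitly: 0, s(0), t(0, 0).
So there are 3 ground terms available for substitution.
The variable w ranges independently over the available ground terms, and distinct assignments produce distinct instances.
Number of ground instances = 3.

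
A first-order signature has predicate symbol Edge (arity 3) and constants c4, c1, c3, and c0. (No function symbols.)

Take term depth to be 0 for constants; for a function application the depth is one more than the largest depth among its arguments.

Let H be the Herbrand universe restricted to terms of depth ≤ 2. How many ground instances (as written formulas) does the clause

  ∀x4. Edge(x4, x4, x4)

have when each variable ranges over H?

Ground terms of depth ≤ 2:
  With no function symbols every ground term is a constant, so there are exactly 4 ground terms at every depth bound.
  N_0 = 4
  N_1 = 4
  N_2 = 4
So there are 4 ground terms available for substitution.
The variable x4 ranges independently over the available ground terms, and distinct assignments produce distinct instances.
Number of ground instances = 4.

4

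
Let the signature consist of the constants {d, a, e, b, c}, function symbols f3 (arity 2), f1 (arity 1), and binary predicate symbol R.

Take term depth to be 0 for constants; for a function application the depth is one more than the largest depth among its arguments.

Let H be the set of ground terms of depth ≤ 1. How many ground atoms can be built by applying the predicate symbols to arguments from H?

First count ground terms of depth ≤ 1.
Write N_k for the number of ground terms of depth ≤ k. A term of depth ≤ k is either a constant or a function symbol applied to arguments of depth ≤ k−1, so N_k = 5 + N_{k-1}^2 + N_{k-1}.
N_0 = 5
N_1 = 5 + 5^2 + 5 = 35
So |H| = 35.
Ground atoms are formed by filling each argument slot of a predicate with a term from H, so an r-ary predicate gives |H|^r atoms:
  R: 35^2 = 1225
Total ground atoms: 1225.

1225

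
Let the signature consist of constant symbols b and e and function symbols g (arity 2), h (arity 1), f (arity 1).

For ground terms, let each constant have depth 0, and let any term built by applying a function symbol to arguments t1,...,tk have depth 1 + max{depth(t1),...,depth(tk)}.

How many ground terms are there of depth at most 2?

122

If N_k denotes the number of depth-≤k ground terms, the 2 constants give N_0 = 2, and each function symbol of arity r contributes N_{k-1}^r new terms at level k: N_k = 2 + N_{k-1}^2 + N_{k-1} + N_{k-1}.
N_0 = 2
N_1 = 2 + 2^2 + 2 + 2 = 10
N_2 = 2 + 10^2 + 10 + 10 = 122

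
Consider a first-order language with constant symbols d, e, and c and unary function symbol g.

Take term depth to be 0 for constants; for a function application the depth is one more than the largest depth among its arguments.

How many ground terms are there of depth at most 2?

Let N_k = |{terms of depth ≤ k}|. Then N_0 = 3 and N_k = 3 + N_{k-1} for k ≥ 1 (one summand per function symbol, arity giving the exponent).
N_0 = 3
N_1 = 3 + 3 = 6
N_2 = 3 + 6 = 9
Explicitly: d, e, c, g(d), g(e), g(c), g(g(d)), g(g(e)), g(g(c)).

9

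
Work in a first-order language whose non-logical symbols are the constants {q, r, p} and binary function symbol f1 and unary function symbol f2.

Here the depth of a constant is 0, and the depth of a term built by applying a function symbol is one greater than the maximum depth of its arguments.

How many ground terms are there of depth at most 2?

243

Write N_k for the number of ground terms of depth ≤ k. A term of depth ≤ k is either a constant or a function symbol applied to arguments of depth ≤ k−1, so N_k = 3 + N_{k-1}^2 + N_{k-1}.
N_0 = 3
N_1 = 3 + 3^2 + 3 = 15
N_2 = 3 + 15^2 + 15 = 243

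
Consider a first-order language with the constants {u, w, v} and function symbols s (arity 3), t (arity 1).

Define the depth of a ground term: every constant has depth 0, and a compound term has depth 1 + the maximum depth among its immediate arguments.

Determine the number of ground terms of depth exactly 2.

35940

Let N_k = |{terms of depth ≤ k}|. Then N_0 = 3 and N_k = 3 + N_{k-1}^3 + N_{k-1} for k ≥ 1 (one summand per function symbol, arity giving the exponent).
N_0 = 3
N_1 = 3 + 3^3 + 3 = 33
N_2 = 3 + 33^3 + 33 = 35973
Terms of depth exactly 2: N_2 − N_1 = 35973 − 33 = 35940.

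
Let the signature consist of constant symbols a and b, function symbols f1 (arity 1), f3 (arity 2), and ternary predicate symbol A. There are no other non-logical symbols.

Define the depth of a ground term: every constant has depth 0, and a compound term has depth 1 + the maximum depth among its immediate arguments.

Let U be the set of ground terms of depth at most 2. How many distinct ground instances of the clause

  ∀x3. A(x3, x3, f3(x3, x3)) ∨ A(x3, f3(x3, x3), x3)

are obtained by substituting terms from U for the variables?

Ground terms of depth ≤ 2:
  Let N_k = |{terms of depth ≤ k}|. Then N_0 = 2 and N_k = 2 + N_{k-1} + N_{k-1}^2 for k ≥ 1 (one summand per function symbol, arity giving the exponent).
  N_0 = 2
  N_1 = 2 + 2 + 2^2 = 8
  N_2 = 2 + 8 + 8^2 = 74
So there are 74 ground terms available for substitution.
The clause has 1 distinct variable (x3), which appears in the body. In the free term algebra distinct substitutions yield syntactically distinct ground instances.
Number of ground instances = 74.

74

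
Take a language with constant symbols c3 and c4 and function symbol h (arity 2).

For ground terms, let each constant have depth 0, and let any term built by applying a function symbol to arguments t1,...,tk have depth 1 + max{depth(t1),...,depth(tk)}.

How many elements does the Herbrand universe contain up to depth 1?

If N_k denotes the number of depth-≤k ground terms, the 2 constants give N_0 = 2, and each function symbol of arity r contributes N_{k-1}^r new terms at level k: N_k = 2 + N_{k-1}^2.
N_0 = 2
N_1 = 2 + 2^2 = 6
Explicitly: c3, c4, h(c3, c3), h(c3, c4), h(c4, c3), h(c4, c4).

6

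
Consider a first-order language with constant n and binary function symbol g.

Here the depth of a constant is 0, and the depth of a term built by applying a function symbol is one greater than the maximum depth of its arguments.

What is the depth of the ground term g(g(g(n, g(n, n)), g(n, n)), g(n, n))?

depth(g(n, n)) = 1 + max(0, 0) = 1
depth(g(n, g(n, n))) = 1 + max(0, 1) = 2
depth(g(g(n, g(n, n)), g(n, n))) = 1 + max(2, 1) = 3
depth(g(g(g(n, g(n, n)), g(n, n)), g(n, n))) = 1 + max(3, 1) = 4

4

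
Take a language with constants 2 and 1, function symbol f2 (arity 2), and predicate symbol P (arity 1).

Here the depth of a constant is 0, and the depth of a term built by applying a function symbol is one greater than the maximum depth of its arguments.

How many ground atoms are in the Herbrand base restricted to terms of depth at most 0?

2

First count ground terms of depth ≤ 0.
Write N_k for the number of ground terms of depth ≤ k. A term of depth ≤ k is either a constant or a function symbol applied to arguments of depth ≤ k−1, so N_k = 2 + N_{k-1}^2.
N_0 = 2
Explicitly: 2, 1.
So |H| = 2.
Ground atoms are formed by filling each argument slot of a predicate with a term from H, so an r-ary predicate gives |H|^r atoms:
  P: 2
Total ground atoms: 2.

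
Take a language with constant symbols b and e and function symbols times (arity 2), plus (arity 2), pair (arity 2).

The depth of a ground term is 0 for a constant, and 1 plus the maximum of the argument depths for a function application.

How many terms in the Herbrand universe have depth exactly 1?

Let N_k count ground terms of depth at most k. Each non-constant term of depth ≤ k is some function symbol applied to depth-≤(k−1) arguments, giving N_k = 2 + N_{k-1}^2 + N_{k-1}^2 + N_{k-1}^2.
N_0 = 2
N_1 = 2 + 2^2 + 2^2 + 2^2 = 14
Terms of depth exactly 1: N_1 − N_0 = 14 − 2 = 12.

12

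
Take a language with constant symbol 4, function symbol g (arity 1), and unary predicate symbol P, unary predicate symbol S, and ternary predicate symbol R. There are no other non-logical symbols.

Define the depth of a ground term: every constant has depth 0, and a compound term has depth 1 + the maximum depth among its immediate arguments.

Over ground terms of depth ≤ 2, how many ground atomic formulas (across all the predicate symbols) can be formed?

First count ground terms of depth ≤ 2.
Let N_k = |{terms of depth ≤ k}|. Then N_0 = 1 and N_k = 1 + N_{k-1} for k ≥ 1 (one summand per function symbol, arity giving the exponent).
N_0 = 1
N_1 = 1 + 1 = 2
N_2 = 1 + 2 = 3
Explicitly: 4, g(4), g(g(4)).
So |H| = 3.
Each predicate of arity r yields |H|^r ground atoms (one per choice of an r-tuple from H):
  P: 3;  S: 3;  R: 3^3 = 27
Total ground atoms: 3 + 3 + 27 = 33.

33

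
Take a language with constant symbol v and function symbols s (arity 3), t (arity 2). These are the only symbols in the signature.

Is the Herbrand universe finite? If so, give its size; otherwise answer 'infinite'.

The signature has at least one function symbol (s, arity 3) and at least one constant (v).
Iterating s gives infinitely many distinct ground terms: v, s(v, v, v), s(s(v, v, v), s(v, v, v), s(v, v, v)), ...
So the Herbrand universe is infinite.

infinite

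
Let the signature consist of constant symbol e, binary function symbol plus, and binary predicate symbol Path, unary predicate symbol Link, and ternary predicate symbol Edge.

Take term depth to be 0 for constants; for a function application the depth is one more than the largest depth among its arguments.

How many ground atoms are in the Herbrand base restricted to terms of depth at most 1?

First count ground terms of depth ≤ 1.
Let N_k = |{terms of depth ≤ k}|. Then N_0 = 1 and N_k = 1 + N_{k-1}^2 for k ≥ 1 (one summand per function symbol, arity giving the exponent).
N_0 = 1
N_1 = 1 + 1^2 = 2
Explicitly: e, plus(e, e).
So |H| = 2.
Ground atoms are formed by filling each argument slot of a predicate with a term from H, so an r-ary predicate gives |H|^r atoms:
  Path: 2^2 = 4;  Link: 2;  Edge: 2^3 = 8
Total ground atoms: 4 + 2 + 8 = 14.

14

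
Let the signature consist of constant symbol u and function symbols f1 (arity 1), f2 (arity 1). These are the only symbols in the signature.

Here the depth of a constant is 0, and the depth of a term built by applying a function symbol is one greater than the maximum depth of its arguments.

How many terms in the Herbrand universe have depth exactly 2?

Let N_k = |{terms of depth ≤ k}|. Then N_0 = 1 and N_k = 1 + N_{k-1} + N_{k-1} for k ≥ 1 (one summand per function symbol, arity giving the exponent).
N_0 = 1
N_1 = 1 + 1 + 1 = 3
N_2 = 1 + 3 + 3 = 7
Terms of depth exactly 2: N_2 − N_1 = 7 − 3 = 4.

4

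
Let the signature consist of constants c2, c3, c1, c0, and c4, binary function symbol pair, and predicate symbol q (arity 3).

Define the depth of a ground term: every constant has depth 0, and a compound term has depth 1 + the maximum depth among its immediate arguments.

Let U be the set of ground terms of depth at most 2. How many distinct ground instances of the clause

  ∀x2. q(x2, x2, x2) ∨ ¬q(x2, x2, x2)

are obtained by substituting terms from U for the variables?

Ground terms of depth ≤ 2:
  Let N_k = |{terms of depth ≤ k}|. Then N_0 = 5 and N_k = 5 + N_{k-1}^2 for k ≥ 1 (one summand per function symbol, arity giving the exponent).
  N_0 = 5
  N_1 = 5 + 5^2 = 30
  N_2 = 5 + 30^2 = 905
So there are 905 ground terms available for substitution.
The body mentions the single quantified variable x2; since ground terms form a free algebra, no two substitutions collapse to the same formula.
Number of ground instances = 905.

905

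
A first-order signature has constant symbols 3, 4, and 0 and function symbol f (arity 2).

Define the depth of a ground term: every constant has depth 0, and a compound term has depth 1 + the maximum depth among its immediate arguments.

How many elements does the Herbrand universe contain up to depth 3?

21612

Let N_k = |{terms of depth ≤ k}|. Then N_0 = 3 and N_k = 3 + N_{k-1}^2 for k ≥ 1 (one summand per function symbol, arity giving the exponent).
N_0 = 3
N_1 = 3 + 3^2 = 12
N_2 = 3 + 12^2 = 147
N_3 = 3 + 147^2 = 21612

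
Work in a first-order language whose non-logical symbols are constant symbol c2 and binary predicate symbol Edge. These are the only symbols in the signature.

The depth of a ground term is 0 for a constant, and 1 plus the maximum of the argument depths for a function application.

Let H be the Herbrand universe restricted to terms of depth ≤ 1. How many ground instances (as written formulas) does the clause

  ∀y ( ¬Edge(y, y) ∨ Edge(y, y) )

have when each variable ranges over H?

1

Ground terms of depth ≤ 1:
  With no function symbols every ground term is a constant, so there is exactly 1 ground term at every depth bound.
  N_0 = 1
  N_1 = 1
  Explicitly: c2.
So there is exactly 1 ground term available for substitution.
The variable y ranges independently over the available ground terms, and distinct assignments produce distinct instances.
Number of ground instances = 1.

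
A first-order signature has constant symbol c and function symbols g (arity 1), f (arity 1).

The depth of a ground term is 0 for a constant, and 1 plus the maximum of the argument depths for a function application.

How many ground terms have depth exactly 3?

8

Count level by level. With function symbols g/1, f/1, the terms of depth ≤ k are the 1 constant together with each function applied to depth-≤(k−1) tuples, so N_k = 1 + N_{k-1} + N_{k-1}.
N_0 = 1
N_1 = 1 + 1 + 1 = 3
N_2 = 1 + 3 + 3 = 7
N_3 = 1 + 7 + 7 = 15
Terms of depth exactly 3: N_3 − N_2 = 15 − 7 = 8.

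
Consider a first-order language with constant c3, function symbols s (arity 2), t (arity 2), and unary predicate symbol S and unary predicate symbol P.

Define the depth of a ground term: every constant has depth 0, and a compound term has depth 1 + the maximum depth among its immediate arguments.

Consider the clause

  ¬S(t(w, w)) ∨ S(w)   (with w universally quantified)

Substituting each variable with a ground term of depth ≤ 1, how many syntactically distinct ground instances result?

3

Ground terms of depth ≤ 1:
  Let N_k count ground terms of depth at most k. Each non-constant term of depth ≤ k is some function symbol applied to depth-≤(k−1) arguments, giving N_k = 1 + N_{k-1}^2 + N_{k-1}^2.
  N_0 = 1
  N_1 = 1 + 1^2 + 1^2 = 3
So there are 3 ground terms available for substitution.
The variable w ranges independently over the available ground terms, and distinct assignments produce distinct instances.
Number of ground instances = 3.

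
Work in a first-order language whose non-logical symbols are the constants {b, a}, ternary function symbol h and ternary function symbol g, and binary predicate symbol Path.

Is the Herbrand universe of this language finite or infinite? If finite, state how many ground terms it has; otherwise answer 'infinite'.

infinite

The signature has at least one function symbol (h, arity 3) and at least one constant (b).
Iterating h gives infinitely many distinct ground terms: b, h(b, b, b), h(h(b, b, b), h(b, b, b), h(b, b, b)), ...
So the Herbrand universe is infinite.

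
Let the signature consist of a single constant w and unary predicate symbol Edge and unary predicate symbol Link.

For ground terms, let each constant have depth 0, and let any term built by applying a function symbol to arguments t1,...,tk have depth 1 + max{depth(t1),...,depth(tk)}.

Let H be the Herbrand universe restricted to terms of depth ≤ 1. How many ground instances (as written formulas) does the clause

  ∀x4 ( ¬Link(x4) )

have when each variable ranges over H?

1

Ground terms of depth ≤ 1:
  With no function symbols every ground term is a constant, so there is exactly 1 ground term at every depth bound.
  N_0 = 1
  N_1 = 1
  Explicitly: w.
So there is exactly 1 ground term available for substitution.
There is 1 variable to instantiate (x4),  occurring in at least one literal, so different choices give different ground instances.
Number of ground instances = 1.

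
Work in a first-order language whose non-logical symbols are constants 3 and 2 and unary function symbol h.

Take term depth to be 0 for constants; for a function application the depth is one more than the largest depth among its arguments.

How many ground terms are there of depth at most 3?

Write N_k for the number of ground terms of depth ≤ k. A term of depth ≤ k is either a constant or a function symbol applied to arguments of depth ≤ k−1, so N_k = 2 + N_{k-1}.
N_0 = 2
N_1 = 2 + 2 = 4
N_2 = 2 + 4 = 6
N_3 = 2 + 6 = 8
Explicitly: 3, 2, h(3), h(2), h(h(3)), h(h(2)), h(h(h(3))), h(h(h(2))).

8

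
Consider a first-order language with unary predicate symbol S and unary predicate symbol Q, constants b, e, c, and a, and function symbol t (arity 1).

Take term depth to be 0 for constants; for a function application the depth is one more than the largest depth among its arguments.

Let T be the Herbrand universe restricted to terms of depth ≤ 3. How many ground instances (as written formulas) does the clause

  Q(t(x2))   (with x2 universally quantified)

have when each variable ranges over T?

16

Ground terms of depth ≤ 3:
  Let N_k = |{terms of depth ≤ k}|. Then N_0 = 4 and N_k = 4 + N_{k-1} for k ≥ 1 (one summand per function symbol, arity giving the exponent).
  N_0 = 4
  N_1 = 4 + 4 = 8
  N_2 = 4 + 8 = 12
  N_3 = 4 + 12 = 16
So there are 16 ground terms available for substitution.
The variable x2 ranges independently over the available ground terms, and distinct assignments produce distinct instances.
Number of ground instances = 16.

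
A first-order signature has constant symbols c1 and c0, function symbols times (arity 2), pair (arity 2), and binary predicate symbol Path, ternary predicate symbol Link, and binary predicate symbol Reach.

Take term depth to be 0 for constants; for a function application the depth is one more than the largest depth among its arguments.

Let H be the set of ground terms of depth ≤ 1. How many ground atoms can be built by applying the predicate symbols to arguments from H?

1200

First count ground terms of depth ≤ 1.
Let N_k = |{terms of depth ≤ k}|. Then N_0 = 2 and N_k = 2 + N_{k-1}^2 + N_{k-1}^2 for k ≥ 1 (one summand per function symbol, arity giving the exponent).
N_0 = 2
N_1 = 2 + 2^2 + 2^2 = 10
Explicitly: c1, c0, times(c1, c1), times(c1, c0), times(c0, c1), times(c0, c0), pair(c1, c1), pair(c1, c0), pair(c0, c1), pair(c0, c0).
So |H| = 10.
Ground atoms are formed by filling each argument slot of a predicate with a term from H, so an r-ary predicate gives |H|^r atoms:
  Path: 10^2 = 100;  Link: 10^3 = 1000;  Reach: 10^2 = 100
Total ground atoms: 100 + 1000 + 100 = 1200.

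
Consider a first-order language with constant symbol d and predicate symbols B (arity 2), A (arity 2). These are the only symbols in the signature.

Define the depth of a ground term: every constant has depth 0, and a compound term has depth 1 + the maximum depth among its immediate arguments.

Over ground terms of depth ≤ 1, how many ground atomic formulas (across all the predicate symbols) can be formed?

2

First count ground terms of depth ≤ 1.
With no function symbols every ground term is a constant, so there is exactly 1 ground term at every depth bound.
N_0 = 1
N_1 = 1
So |H| = 1.
Ground atoms are formed by filling each argument slot of a predicate with a term from H, so an r-ary predicate gives |H|^r atoms:
  B: 1^2 = 1;  A: 1^2 = 1
Total ground atoms: 1 + 1 = 2.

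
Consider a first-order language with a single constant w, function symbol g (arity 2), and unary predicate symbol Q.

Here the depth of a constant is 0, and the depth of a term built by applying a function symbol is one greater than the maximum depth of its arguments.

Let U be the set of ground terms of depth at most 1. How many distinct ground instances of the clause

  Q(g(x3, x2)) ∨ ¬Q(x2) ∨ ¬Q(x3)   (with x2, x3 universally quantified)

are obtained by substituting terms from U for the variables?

Ground terms of depth ≤ 1:
  Write N_k for the number of ground terms of depth ≤ k. A term of depth ≤ k is either a constant or a function symbol applied to arguments of depth ≤ k−1, so N_k = 1 + N_{k-1}^2.
  N_0 = 1
  N_1 = 1 + 1^2 = 2
  Explicitly: w, g(w, w).
So there are 2 ground terms available for substitution.
The body mentions every one of the 2 quantified variables; since ground terms form a free algebra, no two substitutions collapse to the same formula.
Number of ground instances = 2^2 = 4.

4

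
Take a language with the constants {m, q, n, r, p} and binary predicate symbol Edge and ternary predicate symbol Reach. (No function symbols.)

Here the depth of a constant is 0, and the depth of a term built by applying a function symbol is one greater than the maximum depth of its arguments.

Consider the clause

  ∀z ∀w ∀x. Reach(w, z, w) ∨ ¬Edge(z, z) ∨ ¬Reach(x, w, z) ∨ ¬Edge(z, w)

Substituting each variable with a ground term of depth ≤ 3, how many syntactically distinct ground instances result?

Ground terms of depth ≤ 3:
  With no function symbols every ground term is a constant, so there are exactly 5 ground terms at every depth bound.
  N_0 = 5
  N_1 = 5
  N_2 = 5
  N_3 = 5
  Explicitly: m, q, n, r, p.
So there are 5 ground terms available for substitution.
The body mentions every one of the 3 quantified variables; since ground terms form a free algebra, no two substitutions collapse to the same formula.
Number of ground instances = 5^3 = 125.

125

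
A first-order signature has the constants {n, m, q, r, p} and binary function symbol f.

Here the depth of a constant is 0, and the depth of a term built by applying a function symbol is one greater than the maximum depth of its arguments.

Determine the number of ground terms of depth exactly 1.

Write N_k for the number of ground terms of depth ≤ k. A term of depth ≤ k is either a constant or a function symbol applied to arguments of depth ≤ k−1, so N_k = 5 + N_{k-1}^2.
N_0 = 5
N_1 = 5 + 5^2 = 30
Terms of depth exactly 1: N_1 − N_0 = 30 − 5 = 25.

25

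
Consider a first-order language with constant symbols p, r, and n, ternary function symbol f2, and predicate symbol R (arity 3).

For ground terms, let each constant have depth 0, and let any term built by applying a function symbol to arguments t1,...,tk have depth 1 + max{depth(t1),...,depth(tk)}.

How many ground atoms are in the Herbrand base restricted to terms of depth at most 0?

First count ground terms of depth ≤ 0.
Write N_k for the number of ground terms of depth ≤ k. A term of depth ≤ k is either a constant or a function symbol applied to arguments of depth ≤ k−1, so N_k = 3 + N_{k-1}^3.
N_0 = 3
So |H| = 3.
Each predicate of arity r yields |H|^r ground atoms (one per choice of an r-tuple from H):
  R: 3^3 = 27
Total ground atoms: 27.

27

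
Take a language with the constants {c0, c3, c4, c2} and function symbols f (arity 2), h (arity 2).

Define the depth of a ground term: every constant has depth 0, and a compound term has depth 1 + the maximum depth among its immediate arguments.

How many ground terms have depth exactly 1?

Count level by level. With function symbols f/2, h/2, the terms of depth ≤ k are the 4 constants together with each function applied to depth-≤(k−1) tuples, so N_k = 4 + N_{k-1}^2 + N_{k-1}^2.
N_0 = 4
N_1 = 4 + 4^2 + 4^2 = 36
Terms of depth exactly 1: N_1 − N_0 = 36 − 4 = 32.

32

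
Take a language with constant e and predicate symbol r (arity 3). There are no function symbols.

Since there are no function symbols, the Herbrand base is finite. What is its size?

With no function symbols, the Herbrand universe is just the 1 constant.
Ground atoms per predicate: r: 1^3 = 1.
Herbrand base size = 1 = 1.

1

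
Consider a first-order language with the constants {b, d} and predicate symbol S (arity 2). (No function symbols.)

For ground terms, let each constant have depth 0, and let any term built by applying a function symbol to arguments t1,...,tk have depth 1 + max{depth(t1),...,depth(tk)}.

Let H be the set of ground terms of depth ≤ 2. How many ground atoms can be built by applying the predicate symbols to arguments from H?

First count ground terms of depth ≤ 2.
With no function symbols every ground term is a constant, so there are exactly 2 ground terms at every depth bound.
N_0 = 2
N_1 = 2
N_2 = 2
So |H| = 2.
For each predicate symbol, the number of ground atoms is |H| raised to its arity; summing:
  S: 2^2 = 4
Total ground atoms: 4.

4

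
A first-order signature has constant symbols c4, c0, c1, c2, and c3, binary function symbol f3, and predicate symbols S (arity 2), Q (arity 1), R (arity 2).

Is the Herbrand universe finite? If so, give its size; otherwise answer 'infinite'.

The signature has at least one function symbol (f3, arity 2) and at least one constant (c4).
Iterating f3 gives infinitely many distinct ground terms: c4, f3(c4, c4), f3(f3(c4, c4), f3(c4, c4)), ...
So the Herbrand universe is infinite.

infinite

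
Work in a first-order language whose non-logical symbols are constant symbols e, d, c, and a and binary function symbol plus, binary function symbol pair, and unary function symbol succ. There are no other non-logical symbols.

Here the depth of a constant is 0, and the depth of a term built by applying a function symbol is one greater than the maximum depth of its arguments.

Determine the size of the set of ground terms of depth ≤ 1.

40

Count level by level. With function symbols plus/2, pair/2, succ/1, the terms of depth ≤ k are the 4 constants together with each function applied to depth-≤(k−1) tuples, so N_k = 4 + N_{k-1}^2 + N_{k-1}^2 + N_{k-1}.
N_0 = 4
N_1 = 4 + 4^2 + 4^2 + 4 = 40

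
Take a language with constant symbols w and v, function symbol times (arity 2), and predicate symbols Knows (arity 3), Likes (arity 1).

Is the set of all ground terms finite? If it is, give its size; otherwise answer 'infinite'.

The signature has at least one function symbol (times, arity 2) and at least one constant (w).
Iterating times gives infinitely many distinct ground terms: w, times(w, w), times(times(w, w), times(w, w)), ...
So the Herbrand universe is infinite.

infinite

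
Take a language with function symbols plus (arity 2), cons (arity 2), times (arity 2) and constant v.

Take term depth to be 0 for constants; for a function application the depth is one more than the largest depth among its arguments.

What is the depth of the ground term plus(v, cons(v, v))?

depth(cons(v, v)) = 1 + max(0, 0) = 1
depth(plus(v, cons(v, v))) = 1 + max(0, 1) = 2

2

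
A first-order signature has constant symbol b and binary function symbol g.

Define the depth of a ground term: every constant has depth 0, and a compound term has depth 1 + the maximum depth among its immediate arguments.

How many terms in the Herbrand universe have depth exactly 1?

Write N_k for the number of ground terms of depth ≤ k. A term of depth ≤ k is either a constant or a function symbol applied to arguments of depth ≤ k−1, so N_k = 1 + N_{k-1}^2.
N_0 = 1
N_1 = 1 + 1^2 = 2
Terms of depth exactly 1: N_1 − N_0 = 2 − 1 = 1.

1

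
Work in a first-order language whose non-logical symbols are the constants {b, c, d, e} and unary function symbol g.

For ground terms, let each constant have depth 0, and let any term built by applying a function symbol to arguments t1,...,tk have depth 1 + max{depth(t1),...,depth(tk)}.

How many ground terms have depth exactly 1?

4

Count level by level. With function symbols g/1, the terms of depth ≤ k are the 4 constants together with each function applied to depth-≤(k−1) tuples, so N_k = 4 + N_{k-1}.
N_0 = 4
N_1 = 4 + 4 = 8
Terms of depth exactly 1: N_1 − N_0 = 8 − 4 = 4.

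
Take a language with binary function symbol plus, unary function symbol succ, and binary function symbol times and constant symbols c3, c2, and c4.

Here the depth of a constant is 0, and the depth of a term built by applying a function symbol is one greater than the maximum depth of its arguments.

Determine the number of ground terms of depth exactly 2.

1155

Let N_k count ground terms of depth at most k. Each non-constant term of depth ≤ k is some function symbol applied to depth-≤(k−1) arguments, giving N_k = 3 + N_{k-1}^2 + N_{k-1} + N_{k-1}^2.
N_0 = 3
N_1 = 3 + 3^2 + 3 + 3^2 = 24
N_2 = 3 + 24^2 + 24 + 24^2 = 1179
Terms of depth exactly 2: N_2 − N_1 = 1179 − 24 = 1155.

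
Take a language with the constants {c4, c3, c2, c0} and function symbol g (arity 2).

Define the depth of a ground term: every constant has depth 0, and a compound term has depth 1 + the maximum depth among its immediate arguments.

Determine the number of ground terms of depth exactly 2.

Write N_k for the number of ground terms of depth ≤ k. A term of depth ≤ k is either a constant or a function symbol applied to arguments of depth ≤ k−1, so N_k = 4 + N_{k-1}^2.
N_0 = 4
N_1 = 4 + 4^2 = 20
N_2 = 4 + 20^2 = 404
Terms of depth exactly 2: N_2 − N_1 = 404 − 20 = 384.

384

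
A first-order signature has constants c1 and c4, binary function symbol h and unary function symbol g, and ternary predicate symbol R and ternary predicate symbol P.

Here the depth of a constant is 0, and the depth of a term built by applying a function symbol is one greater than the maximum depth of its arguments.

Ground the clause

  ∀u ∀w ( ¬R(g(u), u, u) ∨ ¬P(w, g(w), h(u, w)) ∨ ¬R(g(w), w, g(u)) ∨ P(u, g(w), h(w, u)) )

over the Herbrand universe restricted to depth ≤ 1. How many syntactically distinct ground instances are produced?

64

Ground terms of depth ≤ 1:
  Let N_k count ground terms of depth at most k. Each non-constant term of depth ≤ k is some function symbol applied to depth-≤(k−1) arguments, giving N_k = 2 + N_{k-1}^2 + N_{k-1}.
  N_0 = 2
  N_1 = 2 + 2^2 + 2 = 8
So there are 8 ground terms available for substitution.
Each of u, w ranges independently over the available ground terms, and distinct assignments produce distinct instances.
Number of ground instances = 8^2 = 64.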